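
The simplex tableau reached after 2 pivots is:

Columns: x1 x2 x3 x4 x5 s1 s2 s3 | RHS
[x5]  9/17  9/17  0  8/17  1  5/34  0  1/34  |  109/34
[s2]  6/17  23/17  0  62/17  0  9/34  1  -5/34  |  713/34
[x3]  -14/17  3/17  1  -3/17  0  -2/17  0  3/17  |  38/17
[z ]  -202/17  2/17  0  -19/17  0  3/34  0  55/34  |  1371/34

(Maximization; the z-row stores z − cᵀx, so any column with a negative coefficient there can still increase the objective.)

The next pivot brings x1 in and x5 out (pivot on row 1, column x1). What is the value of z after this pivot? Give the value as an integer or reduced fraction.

Minimum ratio for x1: (109/34)/(9/17) = 109/18.
z changes by −(z-row coeff of x1)·ratio = −(-202/17)·(109/18) = 11009/153.
New z = 1371/34 + (11009/153) = 2021/18.

2021/18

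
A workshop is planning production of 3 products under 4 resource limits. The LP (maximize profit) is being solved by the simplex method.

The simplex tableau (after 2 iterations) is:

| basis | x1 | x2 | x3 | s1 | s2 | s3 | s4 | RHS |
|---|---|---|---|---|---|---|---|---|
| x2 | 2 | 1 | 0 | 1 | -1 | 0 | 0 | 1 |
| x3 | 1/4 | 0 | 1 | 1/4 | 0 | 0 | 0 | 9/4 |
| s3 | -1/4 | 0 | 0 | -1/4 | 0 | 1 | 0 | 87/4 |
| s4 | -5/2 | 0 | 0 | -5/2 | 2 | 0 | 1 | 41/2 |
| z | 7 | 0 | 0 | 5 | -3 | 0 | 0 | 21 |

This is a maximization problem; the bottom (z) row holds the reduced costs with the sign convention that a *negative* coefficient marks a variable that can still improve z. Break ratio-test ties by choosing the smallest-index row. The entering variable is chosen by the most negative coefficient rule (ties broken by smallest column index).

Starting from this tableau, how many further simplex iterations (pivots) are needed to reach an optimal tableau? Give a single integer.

1

pivot: s2 in, s4 out → z = 207/4
No improving column remains; optimal.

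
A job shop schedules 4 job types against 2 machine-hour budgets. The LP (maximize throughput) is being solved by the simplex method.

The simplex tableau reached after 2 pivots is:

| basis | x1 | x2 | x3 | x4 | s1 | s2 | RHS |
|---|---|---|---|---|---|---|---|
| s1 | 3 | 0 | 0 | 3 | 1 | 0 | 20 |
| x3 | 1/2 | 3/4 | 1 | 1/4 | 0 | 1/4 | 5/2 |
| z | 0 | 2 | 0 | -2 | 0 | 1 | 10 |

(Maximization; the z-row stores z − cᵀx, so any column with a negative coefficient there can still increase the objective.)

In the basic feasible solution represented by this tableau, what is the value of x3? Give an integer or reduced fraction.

x3 is basic (row 2); its value is the RHS of that row: 5/2.

5/2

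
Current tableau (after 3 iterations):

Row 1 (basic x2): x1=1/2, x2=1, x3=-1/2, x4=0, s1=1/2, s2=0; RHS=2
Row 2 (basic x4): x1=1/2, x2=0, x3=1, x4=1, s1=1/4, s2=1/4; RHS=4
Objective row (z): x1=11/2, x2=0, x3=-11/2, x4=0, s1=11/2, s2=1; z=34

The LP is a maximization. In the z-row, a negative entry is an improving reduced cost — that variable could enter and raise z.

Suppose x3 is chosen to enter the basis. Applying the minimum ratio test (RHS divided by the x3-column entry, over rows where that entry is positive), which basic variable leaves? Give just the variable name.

x4

Ratios: row 1 (x2): entry -1/2 ≤ 0, skip; row 2 (x4): 4/1 = 4.
Minimum ratio 4 is in the x4 row, so x4 leaves.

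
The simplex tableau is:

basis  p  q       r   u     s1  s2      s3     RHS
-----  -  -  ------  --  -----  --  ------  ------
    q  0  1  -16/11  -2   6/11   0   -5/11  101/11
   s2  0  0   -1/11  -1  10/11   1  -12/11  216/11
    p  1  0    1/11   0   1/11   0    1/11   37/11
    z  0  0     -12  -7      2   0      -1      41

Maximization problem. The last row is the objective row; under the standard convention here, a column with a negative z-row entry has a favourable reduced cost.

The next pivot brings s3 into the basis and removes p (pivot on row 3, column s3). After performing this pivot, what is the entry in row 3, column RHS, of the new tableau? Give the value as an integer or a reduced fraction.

37

Pivot element is row 3, column s3: 1/11.
Normalize row 3: new (row 3, RHS) = (37/11)/(1/11) = 37.
Row 3 is the pivot row, so the entry is 37.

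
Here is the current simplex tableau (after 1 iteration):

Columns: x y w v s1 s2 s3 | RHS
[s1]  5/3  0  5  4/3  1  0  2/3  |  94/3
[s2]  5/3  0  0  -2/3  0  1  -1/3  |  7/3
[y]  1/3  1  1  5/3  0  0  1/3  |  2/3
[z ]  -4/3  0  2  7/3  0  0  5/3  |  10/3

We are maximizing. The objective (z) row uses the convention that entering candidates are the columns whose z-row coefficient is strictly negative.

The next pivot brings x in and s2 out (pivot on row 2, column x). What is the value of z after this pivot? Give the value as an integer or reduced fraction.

26/5

Minimum ratio for x: (7/3)/(5/3) = 7/5.
z changes by −(z-row coeff of x)·ratio = −(-4/3)·(7/5) = 28/15.
New z = 10/3 + (28/15) = 26/5.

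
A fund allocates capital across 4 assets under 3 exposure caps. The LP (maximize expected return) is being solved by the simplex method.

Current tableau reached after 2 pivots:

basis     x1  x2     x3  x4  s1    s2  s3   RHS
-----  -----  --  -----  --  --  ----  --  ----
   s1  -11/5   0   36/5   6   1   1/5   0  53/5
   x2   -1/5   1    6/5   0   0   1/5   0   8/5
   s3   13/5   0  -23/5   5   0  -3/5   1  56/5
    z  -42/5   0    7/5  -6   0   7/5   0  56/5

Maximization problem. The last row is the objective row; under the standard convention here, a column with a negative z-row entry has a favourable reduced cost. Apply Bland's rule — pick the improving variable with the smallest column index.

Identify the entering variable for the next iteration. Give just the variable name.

x1

Objective-row coefficients: x1: -42/5, x2: 0, x3: 7/5, x4: -6, s1: 0, s2: 7/5, s3: 0.
Improving columns: x1, x4. Bland's rule picks the smallest column index → x1.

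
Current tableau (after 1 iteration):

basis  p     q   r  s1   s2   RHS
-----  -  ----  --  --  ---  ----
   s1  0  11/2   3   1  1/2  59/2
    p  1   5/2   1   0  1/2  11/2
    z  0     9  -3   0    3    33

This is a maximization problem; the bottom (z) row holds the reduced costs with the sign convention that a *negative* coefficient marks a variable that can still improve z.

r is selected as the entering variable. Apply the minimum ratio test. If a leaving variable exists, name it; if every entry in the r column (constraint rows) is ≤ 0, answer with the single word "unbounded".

p

Ratios: row 1 (s1): (59/2)/3 = 59/6; row 2 (p): (11/2)/1 = 11/2.
Minimum ratio is in the p row, so p leaves.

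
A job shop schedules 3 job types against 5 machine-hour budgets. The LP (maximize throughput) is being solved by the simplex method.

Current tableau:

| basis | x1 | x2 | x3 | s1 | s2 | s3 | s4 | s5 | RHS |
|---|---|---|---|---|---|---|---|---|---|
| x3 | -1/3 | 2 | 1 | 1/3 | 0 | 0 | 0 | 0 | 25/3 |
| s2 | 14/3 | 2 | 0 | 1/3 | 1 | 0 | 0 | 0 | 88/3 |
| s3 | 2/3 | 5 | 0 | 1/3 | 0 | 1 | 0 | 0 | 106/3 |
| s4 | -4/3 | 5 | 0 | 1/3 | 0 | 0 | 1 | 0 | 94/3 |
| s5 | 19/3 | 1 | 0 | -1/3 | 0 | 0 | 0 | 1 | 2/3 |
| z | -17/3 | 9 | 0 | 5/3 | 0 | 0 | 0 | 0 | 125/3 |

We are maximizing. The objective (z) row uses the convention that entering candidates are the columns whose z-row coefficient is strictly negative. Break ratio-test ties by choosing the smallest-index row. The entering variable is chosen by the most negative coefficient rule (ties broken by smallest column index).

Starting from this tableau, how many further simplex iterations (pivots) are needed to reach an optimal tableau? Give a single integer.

pivot: x1 in, s5 out → z = 803/19
No improving column remains; optimal.

1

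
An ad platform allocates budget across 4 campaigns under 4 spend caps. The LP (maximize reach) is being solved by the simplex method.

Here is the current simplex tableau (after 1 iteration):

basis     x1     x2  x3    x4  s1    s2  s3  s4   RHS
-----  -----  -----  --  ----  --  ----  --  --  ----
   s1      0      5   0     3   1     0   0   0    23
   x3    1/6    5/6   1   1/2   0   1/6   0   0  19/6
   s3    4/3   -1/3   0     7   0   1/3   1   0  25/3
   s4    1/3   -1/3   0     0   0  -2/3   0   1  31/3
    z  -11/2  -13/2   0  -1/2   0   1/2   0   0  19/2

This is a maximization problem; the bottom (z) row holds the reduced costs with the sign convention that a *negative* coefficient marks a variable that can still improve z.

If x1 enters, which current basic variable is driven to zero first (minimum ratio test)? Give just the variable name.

Ratios: row 1 (s1): entry 0 ≤ 0, skip; row 2 (x3): (19/6)/(1/6) = 19; row 3 (s3): (25/3)/(4/3) = 25/4; row 4 (s4): (31/3)/(1/3) = 31.
Minimum ratio 25/4 is in the s3 row, so s3 leaves.

s3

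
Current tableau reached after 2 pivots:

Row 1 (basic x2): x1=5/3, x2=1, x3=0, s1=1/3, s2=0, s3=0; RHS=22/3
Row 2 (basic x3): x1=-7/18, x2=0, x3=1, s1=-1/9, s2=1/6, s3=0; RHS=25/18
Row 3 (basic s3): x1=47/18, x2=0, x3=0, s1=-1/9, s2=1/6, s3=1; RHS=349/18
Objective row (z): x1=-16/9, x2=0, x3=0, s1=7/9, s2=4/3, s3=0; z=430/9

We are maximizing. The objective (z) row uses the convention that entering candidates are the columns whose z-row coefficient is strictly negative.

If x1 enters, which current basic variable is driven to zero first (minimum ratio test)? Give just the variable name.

Ratios: row 1 (x2): (22/3)/(5/3) = 22/5; row 2 (x3): entry -7/18 ≤ 0, skip; row 3 (s3): (349/18)/(47/18) = 349/47.
Minimum ratio 22/5 is in the x2 row, so x2 leaves.

x2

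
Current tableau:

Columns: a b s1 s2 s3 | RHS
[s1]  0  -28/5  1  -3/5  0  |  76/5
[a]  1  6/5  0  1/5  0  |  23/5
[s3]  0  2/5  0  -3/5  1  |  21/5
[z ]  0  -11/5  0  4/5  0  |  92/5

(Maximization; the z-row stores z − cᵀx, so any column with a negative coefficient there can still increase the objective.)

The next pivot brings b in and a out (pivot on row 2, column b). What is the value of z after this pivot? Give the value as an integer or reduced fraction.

Minimum ratio for b: (23/5)/(6/5) = 23/6.
z changes by −(z-row coeff of b)·ratio = −(-11/5)·(23/6) = 253/30.
New z = 92/5 + (253/30) = 161/6.

161/6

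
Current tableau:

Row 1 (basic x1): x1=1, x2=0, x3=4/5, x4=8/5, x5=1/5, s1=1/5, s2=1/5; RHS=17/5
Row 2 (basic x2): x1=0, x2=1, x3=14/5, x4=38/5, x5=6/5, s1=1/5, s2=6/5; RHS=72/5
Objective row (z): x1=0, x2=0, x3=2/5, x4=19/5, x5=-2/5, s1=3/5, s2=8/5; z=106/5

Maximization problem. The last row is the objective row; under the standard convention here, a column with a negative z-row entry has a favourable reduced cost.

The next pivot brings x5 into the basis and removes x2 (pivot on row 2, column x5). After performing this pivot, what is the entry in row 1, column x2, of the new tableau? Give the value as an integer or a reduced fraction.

-1/6

Pivot element is row 2, column x5: 6/5.
Normalize row 2: new (row 2, x2) = 1/(6/5) = 5/6.
row 1 ← row 1 − (1/5)·(new row 2): 0 − (1/5)·(5/6) = -1/6.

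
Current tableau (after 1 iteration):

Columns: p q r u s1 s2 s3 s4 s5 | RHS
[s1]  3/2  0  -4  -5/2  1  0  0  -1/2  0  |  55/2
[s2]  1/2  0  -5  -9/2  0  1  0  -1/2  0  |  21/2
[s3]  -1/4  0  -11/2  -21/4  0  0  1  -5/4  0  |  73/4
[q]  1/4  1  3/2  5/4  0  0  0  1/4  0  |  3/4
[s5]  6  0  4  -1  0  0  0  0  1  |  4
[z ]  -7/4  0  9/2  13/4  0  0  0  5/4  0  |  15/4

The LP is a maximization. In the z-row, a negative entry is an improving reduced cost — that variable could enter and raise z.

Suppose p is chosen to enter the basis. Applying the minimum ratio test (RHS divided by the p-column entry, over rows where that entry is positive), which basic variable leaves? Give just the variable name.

Ratios: row 1 (s1): (55/2)/(3/2) = 55/3; row 2 (s2): (21/2)/(1/2) = 21; row 3 (s3): entry -1/4 ≤ 0, skip; row 4 (q): (3/4)/(1/4) = 3; row 5 (s5): 4/6 = 2/3.
Minimum ratio 2/3 is in the s5 row, so s5 leaves.

s5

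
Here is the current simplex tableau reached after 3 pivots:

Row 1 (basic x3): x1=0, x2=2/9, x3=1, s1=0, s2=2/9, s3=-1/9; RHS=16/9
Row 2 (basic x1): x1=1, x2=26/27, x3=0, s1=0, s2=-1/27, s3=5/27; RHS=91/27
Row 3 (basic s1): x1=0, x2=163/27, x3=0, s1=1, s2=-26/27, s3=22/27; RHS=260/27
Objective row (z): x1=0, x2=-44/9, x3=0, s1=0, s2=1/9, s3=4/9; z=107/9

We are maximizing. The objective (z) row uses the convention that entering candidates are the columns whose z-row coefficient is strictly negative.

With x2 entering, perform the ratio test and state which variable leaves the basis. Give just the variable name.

Ratios: row 1 (x3): (16/9)/(2/9) = 8; row 2 (x1): (91/27)/(26/27) = 7/2; row 3 (s1): (260/27)/(163/27) = 260/163.
Minimum ratio 260/163 is in the s1 row, so s1 leaves.

s1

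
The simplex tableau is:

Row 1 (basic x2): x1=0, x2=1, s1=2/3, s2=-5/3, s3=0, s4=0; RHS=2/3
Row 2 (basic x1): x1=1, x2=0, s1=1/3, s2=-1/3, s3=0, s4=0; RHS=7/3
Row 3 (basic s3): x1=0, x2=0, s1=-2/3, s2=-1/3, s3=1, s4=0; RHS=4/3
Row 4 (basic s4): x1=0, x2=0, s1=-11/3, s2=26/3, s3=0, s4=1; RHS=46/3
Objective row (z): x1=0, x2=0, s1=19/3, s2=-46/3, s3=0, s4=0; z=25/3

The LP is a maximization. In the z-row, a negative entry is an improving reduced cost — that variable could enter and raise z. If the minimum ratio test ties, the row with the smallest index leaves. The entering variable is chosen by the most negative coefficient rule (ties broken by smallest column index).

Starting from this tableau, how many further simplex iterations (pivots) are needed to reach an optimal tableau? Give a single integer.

pivot: s2 in, s4 out → z = 461/13
pivot: s1 in, x1 out → z = 189/5
No improving column remains; optimal.

2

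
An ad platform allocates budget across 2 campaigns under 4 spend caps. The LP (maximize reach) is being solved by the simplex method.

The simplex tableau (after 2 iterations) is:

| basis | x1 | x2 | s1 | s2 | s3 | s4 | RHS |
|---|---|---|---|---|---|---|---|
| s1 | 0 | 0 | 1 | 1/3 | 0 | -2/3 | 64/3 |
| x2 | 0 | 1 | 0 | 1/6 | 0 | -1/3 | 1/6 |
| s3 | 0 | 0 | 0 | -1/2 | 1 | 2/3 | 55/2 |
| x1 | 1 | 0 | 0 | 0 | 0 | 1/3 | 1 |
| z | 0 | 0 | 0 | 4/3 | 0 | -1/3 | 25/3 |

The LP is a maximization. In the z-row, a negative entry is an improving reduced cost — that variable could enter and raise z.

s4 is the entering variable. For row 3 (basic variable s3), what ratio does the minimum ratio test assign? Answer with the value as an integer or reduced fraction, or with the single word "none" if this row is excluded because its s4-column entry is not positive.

165/4

Ratio = RHS / (s4 entry) = (55/2) / (2/3) = 165/4.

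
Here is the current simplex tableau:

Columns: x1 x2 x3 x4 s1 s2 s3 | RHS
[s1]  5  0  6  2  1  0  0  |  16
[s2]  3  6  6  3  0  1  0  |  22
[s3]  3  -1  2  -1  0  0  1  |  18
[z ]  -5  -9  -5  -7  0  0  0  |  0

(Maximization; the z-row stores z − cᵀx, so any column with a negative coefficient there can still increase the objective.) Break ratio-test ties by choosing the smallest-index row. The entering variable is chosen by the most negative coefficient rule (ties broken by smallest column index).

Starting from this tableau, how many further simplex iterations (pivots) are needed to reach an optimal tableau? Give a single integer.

pivot: x2 in, s2 out → z = 33
pivot: x4 in, x2 out → z = 154/3
No improving column remains; optimal.

2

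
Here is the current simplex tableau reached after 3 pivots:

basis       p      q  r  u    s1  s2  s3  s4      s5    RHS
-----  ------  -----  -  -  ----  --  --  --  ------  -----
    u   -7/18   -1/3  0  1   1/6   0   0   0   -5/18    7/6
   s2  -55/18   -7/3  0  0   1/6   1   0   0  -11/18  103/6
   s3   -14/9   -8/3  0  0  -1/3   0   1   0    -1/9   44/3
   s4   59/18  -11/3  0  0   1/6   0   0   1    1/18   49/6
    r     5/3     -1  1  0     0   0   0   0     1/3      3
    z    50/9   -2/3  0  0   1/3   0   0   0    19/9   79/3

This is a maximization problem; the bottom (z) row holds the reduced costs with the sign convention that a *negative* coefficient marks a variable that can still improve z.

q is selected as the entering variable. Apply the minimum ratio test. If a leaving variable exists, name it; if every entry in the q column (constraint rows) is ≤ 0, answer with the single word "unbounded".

q-column entries: row 1: -1/3, row 2: -7/3, row 3: -8/3, row 4: -11/3, row 5: -1. All ≤ 0, so q can increase without bound; the LP is unbounded in this direction.

unbounded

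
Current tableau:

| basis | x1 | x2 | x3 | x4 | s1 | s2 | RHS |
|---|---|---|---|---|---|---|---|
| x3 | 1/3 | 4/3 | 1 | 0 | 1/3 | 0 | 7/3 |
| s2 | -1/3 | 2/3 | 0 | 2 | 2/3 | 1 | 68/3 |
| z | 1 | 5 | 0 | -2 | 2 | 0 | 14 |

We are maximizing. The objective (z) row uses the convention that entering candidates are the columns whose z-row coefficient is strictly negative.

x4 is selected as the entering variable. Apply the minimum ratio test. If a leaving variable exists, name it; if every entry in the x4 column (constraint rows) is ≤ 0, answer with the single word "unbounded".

s2

Ratios: row 1 (x3): entry 0 ≤ 0, skip; row 2 (s2): (68/3)/2 = 34/3.
Minimum ratio is in the s2 row, so s2 leaves.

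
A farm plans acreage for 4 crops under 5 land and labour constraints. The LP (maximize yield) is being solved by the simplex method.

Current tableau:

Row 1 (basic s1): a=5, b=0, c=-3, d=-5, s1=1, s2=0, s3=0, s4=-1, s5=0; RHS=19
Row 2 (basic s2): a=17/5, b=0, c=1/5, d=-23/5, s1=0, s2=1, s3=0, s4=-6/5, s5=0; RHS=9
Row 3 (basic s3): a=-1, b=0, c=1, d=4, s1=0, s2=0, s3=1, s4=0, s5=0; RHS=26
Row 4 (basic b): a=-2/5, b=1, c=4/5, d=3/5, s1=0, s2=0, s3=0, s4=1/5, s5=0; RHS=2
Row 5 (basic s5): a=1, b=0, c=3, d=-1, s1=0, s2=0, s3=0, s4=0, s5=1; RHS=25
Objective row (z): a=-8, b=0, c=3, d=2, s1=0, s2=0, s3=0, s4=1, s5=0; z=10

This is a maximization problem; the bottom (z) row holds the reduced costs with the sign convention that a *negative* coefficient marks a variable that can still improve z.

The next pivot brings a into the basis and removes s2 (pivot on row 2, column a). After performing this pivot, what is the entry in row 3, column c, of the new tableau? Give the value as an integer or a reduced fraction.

18/17

Pivot element is row 2, column a: 17/5.
Normalize row 2: new (row 2, c) = (1/5)/(17/5) = 1/17.
row 3 ← row 3 − (-1)·(new row 2): 1 − (-1)·(1/17) = 18/17.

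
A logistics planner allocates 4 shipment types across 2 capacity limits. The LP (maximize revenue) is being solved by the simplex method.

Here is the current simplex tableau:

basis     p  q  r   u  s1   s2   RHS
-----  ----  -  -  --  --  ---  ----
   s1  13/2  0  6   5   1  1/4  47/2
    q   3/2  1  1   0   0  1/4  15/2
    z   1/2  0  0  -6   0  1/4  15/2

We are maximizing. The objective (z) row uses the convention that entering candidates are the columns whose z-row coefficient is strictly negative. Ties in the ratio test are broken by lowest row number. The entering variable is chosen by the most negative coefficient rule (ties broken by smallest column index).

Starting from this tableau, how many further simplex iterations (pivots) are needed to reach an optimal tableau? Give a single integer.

pivot: u in, s1 out → z = 357/10
No improving column remains; optimal.

1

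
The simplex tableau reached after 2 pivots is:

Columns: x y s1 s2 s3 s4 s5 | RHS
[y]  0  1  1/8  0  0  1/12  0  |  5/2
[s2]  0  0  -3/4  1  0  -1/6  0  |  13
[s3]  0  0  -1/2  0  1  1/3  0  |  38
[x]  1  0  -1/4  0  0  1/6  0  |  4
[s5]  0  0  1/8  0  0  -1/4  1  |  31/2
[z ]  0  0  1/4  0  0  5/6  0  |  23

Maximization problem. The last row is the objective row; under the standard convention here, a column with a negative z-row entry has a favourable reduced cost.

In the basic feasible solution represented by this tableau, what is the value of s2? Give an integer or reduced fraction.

s2 is basic (row 2); its value is the RHS of that row: 13.

13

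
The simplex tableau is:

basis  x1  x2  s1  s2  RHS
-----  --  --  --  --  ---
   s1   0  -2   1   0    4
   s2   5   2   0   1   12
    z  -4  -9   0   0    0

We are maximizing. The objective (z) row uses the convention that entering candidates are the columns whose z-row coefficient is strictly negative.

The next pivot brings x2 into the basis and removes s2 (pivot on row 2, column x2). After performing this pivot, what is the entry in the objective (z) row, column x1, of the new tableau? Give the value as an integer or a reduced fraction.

Pivot element is row 2, column x2: 2.
Normalize row 2: new (row 2, x1) = 5/2 = 5/2.
z-row ← z-row − (-9)·(new row 2): -4 − (-9)·(5/2) = 37/2.

37/2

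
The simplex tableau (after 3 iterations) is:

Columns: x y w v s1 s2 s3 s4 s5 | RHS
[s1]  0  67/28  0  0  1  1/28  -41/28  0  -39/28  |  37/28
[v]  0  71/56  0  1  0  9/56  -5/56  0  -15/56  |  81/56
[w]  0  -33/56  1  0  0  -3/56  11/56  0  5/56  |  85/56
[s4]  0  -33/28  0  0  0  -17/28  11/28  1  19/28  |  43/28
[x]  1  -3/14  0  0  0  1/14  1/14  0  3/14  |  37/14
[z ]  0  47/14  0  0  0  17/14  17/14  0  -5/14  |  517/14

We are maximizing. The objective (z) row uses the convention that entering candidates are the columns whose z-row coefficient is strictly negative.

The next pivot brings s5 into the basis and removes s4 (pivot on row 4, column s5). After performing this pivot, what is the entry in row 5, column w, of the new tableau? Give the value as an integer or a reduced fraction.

Pivot element is row 4, column s5: 19/28.
Normalize row 4: new (row 4, w) = 0/(19/28) = 0.
row 5 ← row 5 − (3/14)·(new row 4): 0 − (3/14)·0 = 0.

0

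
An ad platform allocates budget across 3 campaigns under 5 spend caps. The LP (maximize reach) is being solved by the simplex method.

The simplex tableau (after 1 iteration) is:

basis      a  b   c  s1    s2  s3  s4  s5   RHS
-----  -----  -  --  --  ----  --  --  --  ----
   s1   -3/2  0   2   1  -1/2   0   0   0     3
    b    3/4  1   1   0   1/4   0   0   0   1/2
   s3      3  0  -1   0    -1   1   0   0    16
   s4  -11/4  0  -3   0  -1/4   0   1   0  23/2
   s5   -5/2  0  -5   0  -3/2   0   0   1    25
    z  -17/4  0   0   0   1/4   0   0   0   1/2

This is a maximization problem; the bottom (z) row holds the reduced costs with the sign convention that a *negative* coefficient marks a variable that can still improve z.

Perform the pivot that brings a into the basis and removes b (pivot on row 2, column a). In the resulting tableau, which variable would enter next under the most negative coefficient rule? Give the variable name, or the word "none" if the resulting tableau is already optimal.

Pivot element 3/4. New z-row = old z-row − (-17/4)·(row 2/(3/4)).
Updated z-row coefficients: a: 0, b: 17/3, c: 17/3, s1: 0, s2: 5/3, s3: 0, s4: 0, s5: 0.
No coefficient is strictly negative; the tableau after this pivot is optimal.

none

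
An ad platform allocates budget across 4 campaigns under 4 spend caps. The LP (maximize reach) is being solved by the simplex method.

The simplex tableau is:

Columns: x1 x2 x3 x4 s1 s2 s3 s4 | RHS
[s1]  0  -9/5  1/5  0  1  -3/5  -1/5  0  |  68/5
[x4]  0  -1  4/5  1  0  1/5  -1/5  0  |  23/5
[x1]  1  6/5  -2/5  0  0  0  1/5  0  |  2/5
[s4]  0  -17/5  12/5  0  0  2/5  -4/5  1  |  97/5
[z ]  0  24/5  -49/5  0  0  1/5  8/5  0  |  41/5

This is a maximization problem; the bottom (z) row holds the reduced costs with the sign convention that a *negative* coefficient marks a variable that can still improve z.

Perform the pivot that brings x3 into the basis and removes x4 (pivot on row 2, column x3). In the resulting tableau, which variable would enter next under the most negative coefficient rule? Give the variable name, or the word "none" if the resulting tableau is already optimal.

Pivot element 4/5. New z-row = old z-row − (-49/5)·(row 2/(4/5)).
Updated z-row coefficients: x1: 0, x2: -149/20, x3: 0, x4: 49/4, s1: 0, s2: 53/20, s3: -17/20, s4: 0.
The most negative is -149/20 in column x2, so x2 would enter next.

x2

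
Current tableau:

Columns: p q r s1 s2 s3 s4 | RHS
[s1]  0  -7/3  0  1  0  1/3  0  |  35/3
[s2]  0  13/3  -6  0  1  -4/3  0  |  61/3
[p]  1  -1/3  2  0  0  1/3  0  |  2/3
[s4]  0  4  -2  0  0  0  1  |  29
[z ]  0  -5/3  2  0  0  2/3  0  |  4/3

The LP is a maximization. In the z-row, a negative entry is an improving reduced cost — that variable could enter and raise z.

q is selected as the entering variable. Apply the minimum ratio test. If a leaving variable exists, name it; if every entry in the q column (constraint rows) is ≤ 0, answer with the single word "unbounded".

Ratios: row 1 (s1): entry -7/3 ≤ 0, skip; row 2 (s2): (61/3)/(13/3) = 61/13; row 3 (p): entry -1/3 ≤ 0, skip; row 4 (s4): 29/4 = 29/4.
Minimum ratio is in the s2 row, so s2 leaves.

s2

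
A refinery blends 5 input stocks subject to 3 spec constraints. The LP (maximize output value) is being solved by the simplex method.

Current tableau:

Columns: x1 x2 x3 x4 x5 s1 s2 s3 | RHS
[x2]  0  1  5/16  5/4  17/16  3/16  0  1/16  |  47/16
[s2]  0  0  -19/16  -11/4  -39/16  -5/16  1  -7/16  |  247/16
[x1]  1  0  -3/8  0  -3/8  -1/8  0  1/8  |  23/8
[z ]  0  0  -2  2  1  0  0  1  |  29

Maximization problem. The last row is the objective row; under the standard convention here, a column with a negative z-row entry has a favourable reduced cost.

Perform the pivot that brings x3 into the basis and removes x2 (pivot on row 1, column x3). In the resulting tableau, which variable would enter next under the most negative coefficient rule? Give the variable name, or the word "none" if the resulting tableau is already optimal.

none

Pivot element 5/16. New z-row = old z-row − (-2)·(row 1/(5/16)).
Updated z-row coefficients: x1: 0, x2: 32/5, x3: 0, x4: 10, x5: 39/5, s1: 6/5, s2: 0, s3: 7/5.
No coefficient is strictly negative; the tableau after this pivot is optimal.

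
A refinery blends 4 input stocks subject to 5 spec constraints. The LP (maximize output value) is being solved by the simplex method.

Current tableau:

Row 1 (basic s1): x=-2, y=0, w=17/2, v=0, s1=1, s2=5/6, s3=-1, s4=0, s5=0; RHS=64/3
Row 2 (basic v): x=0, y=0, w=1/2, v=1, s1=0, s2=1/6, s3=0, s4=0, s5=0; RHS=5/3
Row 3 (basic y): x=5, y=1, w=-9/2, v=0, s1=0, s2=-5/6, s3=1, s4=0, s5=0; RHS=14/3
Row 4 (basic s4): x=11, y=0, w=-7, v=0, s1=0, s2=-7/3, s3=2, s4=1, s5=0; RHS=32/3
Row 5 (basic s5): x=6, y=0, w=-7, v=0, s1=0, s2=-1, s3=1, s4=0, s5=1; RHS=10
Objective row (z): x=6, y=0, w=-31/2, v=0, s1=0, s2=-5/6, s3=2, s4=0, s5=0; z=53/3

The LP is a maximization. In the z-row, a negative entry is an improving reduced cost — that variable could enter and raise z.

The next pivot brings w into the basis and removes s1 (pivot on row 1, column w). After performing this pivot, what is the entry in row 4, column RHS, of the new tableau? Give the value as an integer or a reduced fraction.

Pivot element is row 1, column w: 17/2.
Normalize row 1: new (row 1, RHS) = (64/3)/(17/2) = 128/51.
row 4 ← row 4 − (-7)·(new row 1): 32/3 − (-7)·(128/51) = 480/17.

480/17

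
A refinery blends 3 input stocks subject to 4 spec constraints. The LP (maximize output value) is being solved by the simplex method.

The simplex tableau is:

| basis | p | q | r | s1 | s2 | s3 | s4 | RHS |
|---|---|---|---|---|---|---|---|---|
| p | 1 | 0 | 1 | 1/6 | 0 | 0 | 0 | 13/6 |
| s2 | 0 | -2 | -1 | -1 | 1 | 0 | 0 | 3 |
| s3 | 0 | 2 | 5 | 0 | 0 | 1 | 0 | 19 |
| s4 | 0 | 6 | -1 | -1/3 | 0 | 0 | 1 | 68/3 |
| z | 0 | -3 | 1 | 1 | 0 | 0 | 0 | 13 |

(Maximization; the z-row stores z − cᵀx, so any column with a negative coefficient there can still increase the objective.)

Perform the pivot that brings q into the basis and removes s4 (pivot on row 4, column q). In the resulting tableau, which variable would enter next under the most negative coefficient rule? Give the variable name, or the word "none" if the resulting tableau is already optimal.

Pivot element 6. New z-row = old z-row − (-3)·(row 4/6).
Updated z-row coefficients: p: 0, q: 0, r: 1/2, s1: 5/6, s2: 0, s3: 0, s4: 1/2.
No coefficient is strictly negative; the tableau after this pivot is optimal.

none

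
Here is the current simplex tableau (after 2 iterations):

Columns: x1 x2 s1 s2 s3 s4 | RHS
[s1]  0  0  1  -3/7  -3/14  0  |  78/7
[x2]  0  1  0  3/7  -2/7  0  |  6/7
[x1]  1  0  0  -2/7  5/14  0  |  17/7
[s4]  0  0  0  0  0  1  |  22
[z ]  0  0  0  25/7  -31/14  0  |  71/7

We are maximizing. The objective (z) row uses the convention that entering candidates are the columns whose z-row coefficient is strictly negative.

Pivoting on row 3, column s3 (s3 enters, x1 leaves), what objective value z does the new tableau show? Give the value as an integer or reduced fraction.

Minimum ratio for s3: (17/7)/(5/14) = 34/5.
z changes by −(z-row coeff of s3)·ratio = −(-31/14)·(34/5) = 527/35.
New z = 71/7 + (527/35) = 126/5.

126/5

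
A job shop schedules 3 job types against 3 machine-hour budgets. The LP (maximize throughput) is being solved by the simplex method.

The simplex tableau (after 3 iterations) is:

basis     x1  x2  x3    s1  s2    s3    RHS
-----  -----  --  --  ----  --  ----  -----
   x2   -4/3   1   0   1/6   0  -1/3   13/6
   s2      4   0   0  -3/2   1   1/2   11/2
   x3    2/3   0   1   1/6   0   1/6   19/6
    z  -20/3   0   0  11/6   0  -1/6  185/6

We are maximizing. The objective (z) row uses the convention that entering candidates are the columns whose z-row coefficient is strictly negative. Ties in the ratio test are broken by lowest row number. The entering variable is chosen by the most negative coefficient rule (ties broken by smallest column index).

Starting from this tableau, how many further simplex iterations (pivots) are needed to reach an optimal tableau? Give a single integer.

2

pivot: x1 in, s2 out → z = 40
pivot: s1 in, x3 out → z = 218/5
No improving column remains; optimal.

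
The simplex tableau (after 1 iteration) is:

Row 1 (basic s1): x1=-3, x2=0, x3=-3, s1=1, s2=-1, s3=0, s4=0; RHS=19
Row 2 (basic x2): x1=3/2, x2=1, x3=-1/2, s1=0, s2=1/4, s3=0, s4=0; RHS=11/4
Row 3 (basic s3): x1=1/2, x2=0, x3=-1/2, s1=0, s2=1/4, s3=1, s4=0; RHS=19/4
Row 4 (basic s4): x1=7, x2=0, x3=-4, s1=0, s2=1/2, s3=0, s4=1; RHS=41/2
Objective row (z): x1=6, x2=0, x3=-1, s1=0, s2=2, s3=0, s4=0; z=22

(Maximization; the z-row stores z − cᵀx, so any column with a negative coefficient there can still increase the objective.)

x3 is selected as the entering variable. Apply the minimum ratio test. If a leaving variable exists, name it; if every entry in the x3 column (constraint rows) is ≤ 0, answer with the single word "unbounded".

unbounded

x3-column entries: row 1: -3, row 2: -1/2, row 3: -1/2, row 4: -4. All ≤ 0, so x3 can increase without bound; the LP is unbounded in this direction.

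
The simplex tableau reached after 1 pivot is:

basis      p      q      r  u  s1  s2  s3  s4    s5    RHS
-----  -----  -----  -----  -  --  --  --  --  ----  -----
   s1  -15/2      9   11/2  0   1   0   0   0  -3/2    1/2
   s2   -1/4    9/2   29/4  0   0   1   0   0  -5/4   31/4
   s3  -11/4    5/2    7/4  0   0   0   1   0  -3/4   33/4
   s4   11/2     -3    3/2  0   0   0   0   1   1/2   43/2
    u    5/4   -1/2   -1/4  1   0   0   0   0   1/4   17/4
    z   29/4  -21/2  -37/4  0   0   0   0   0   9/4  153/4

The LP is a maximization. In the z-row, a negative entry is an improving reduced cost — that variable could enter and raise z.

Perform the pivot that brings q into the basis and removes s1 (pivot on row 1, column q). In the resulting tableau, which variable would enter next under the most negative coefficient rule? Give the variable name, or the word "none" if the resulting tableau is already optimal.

r

Pivot element 9. New z-row = old z-row − (-21/2)·(row 1/9).
Updated z-row coefficients: p: -3/2, q: 0, r: -17/6, u: 0, s1: 7/6, s2: 0, s3: 0, s4: 0, s5: 1/2.
The most negative is -17/6 in column r, so r would enter next.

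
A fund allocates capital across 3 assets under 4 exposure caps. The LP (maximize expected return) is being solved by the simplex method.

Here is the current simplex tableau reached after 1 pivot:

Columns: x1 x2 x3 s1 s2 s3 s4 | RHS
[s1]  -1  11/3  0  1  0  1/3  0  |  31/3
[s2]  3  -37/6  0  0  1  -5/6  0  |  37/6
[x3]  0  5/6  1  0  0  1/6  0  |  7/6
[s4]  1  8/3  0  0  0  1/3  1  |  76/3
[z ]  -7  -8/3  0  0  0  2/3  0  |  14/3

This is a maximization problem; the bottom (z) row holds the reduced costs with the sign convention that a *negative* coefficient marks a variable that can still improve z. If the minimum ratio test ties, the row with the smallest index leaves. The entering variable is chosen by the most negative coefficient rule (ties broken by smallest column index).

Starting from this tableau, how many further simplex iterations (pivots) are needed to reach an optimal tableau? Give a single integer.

2

pivot: x1 in, s2 out → z = 343/18
pivot: x2 in, x3 out → z = 644/15
No improving column remains; optimal.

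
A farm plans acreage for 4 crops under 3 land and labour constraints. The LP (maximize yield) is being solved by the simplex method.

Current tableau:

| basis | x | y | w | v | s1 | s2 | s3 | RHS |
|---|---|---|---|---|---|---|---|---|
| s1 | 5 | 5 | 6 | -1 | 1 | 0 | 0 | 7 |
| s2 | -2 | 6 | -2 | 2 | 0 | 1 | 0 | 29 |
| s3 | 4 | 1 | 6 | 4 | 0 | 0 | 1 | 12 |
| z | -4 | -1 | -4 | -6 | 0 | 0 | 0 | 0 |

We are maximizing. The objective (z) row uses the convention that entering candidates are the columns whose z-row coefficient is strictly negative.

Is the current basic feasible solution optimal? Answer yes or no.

Column x has objective-row coefficient -4, which is negative; an improving pivot exists, so not yet optimal.

no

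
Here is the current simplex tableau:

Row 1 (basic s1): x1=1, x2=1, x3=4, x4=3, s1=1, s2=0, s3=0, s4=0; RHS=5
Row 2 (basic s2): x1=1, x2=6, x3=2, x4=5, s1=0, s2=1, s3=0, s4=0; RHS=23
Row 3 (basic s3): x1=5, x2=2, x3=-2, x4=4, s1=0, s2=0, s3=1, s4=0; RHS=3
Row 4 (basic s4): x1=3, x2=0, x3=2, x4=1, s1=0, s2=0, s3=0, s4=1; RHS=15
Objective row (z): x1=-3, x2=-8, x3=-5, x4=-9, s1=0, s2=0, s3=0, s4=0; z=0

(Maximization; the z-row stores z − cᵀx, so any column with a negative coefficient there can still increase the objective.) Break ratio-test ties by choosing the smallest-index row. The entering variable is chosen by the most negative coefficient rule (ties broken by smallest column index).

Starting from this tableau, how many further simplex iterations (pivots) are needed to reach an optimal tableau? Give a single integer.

3

pivot: x4 in, s3 out → z = 27/4
pivot: x3 in, s1 out → z = 23/2
pivot: x2 in, x4 out → z = 211/10
No improving column remains; optimal.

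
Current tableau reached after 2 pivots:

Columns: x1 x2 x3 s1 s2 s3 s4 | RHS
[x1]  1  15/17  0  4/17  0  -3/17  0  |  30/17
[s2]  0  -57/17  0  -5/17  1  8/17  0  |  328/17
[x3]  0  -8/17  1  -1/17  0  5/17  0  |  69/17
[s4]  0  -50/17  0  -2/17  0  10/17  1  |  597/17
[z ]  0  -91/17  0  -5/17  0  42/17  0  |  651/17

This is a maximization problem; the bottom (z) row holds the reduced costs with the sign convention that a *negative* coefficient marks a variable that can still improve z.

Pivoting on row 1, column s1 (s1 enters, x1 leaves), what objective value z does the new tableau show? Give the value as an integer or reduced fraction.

Minimum ratio for s1: (30/17)/(4/17) = 15/2.
z changes by −(z-row coeff of s1)·ratio = −(-5/17)·(15/2) = 75/34.
New z = 651/17 + (75/34) = 81/2.

81/2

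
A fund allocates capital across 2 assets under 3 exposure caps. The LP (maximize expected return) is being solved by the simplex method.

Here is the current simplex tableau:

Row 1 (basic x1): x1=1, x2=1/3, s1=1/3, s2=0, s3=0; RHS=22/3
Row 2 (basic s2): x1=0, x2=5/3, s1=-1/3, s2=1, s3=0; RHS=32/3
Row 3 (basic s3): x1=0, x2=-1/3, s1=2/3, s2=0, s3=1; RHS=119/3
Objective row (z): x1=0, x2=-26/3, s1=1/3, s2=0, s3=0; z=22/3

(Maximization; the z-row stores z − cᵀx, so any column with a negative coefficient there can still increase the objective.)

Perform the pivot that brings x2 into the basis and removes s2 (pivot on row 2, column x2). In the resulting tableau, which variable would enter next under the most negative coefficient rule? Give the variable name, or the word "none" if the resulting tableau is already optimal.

Pivot element 5/3. New z-row = old z-row − (-26/3)·(row 2/(5/3)).
Updated z-row coefficients: x1: 0, x2: 0, s1: -7/5, s2: 26/5, s3: 0.
The most negative is -7/5 in column s1, so s1 would enter next.

s1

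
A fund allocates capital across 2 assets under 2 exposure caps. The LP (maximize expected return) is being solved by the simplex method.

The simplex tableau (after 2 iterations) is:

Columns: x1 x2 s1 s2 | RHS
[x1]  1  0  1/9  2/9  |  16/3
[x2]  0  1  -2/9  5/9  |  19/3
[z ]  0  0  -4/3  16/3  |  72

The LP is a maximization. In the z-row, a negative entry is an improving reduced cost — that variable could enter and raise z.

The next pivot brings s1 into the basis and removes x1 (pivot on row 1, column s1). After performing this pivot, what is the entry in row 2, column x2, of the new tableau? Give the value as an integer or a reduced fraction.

1

Pivot element is row 1, column s1: 1/9.
Normalize row 1: new (row 1, x2) = 0/(1/9) = 0.
row 2 ← row 2 − (-2/9)·(new row 1): 1 − (-2/9)·0 = 1.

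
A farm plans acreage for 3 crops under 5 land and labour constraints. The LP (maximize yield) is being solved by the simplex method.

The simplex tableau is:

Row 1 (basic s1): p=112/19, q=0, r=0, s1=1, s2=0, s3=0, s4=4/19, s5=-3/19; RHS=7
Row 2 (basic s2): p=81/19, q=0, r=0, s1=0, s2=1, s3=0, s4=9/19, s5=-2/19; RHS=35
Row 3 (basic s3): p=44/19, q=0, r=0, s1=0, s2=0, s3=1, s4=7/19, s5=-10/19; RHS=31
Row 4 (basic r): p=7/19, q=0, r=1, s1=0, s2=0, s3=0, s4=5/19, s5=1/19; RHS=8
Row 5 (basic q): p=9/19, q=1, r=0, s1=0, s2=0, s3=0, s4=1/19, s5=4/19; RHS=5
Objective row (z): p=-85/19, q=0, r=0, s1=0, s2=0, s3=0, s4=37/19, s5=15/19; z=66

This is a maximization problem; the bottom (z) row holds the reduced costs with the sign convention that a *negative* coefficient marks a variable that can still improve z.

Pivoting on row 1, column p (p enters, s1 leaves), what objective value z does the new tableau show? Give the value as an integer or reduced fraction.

Minimum ratio for p: 7/(112/19) = 19/16.
z changes by −(z-row coeff of p)·ratio = −(-85/19)·(19/16) = 85/16.
New z = 66 + (85/16) = 1141/16.

1141/16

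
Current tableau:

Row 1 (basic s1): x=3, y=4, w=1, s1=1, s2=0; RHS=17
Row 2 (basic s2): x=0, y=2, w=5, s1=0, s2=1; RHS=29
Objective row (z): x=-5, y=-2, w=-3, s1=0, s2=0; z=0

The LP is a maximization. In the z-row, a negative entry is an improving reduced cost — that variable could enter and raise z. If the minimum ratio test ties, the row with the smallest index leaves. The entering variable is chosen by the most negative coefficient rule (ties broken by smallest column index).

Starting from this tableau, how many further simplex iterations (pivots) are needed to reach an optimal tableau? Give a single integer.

2

pivot: x in, s1 out → z = 85/3
pivot: w in, s2 out → z = 541/15
No improving column remains; optimal.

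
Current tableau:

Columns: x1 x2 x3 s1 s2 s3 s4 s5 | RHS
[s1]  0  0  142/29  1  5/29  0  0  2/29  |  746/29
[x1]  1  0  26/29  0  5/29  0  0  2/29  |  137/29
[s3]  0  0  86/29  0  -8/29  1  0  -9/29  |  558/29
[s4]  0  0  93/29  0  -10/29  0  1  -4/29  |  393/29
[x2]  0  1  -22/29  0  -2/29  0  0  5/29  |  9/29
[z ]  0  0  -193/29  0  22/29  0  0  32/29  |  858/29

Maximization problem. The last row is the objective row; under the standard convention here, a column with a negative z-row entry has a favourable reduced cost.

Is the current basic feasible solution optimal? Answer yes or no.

no

Column x3 has objective-row coefficient -193/29, which is negative; an improving pivot exists, so not yet optimal.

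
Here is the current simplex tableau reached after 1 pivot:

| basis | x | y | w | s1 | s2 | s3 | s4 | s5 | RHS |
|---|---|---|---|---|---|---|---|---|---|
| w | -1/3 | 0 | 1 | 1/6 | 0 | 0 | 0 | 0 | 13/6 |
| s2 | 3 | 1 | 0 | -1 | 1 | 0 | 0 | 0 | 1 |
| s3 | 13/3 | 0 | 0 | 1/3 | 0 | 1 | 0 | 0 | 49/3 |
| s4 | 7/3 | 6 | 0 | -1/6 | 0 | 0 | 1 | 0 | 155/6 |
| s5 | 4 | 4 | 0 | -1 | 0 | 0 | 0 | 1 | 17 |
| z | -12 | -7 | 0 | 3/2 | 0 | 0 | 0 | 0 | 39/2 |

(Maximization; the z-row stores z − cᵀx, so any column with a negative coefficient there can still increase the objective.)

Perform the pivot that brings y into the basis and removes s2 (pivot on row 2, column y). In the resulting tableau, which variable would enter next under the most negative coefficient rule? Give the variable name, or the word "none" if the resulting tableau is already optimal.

Pivot element 1. New z-row = old z-row − (-7)·(row 2/1).
Updated z-row coefficients: x: 9, y: 0, w: 0, s1: -11/2, s2: 7, s3: 0, s4: 0, s5: 0.
The most negative is -11/2 in column s1, so s1 would enter next.

s1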